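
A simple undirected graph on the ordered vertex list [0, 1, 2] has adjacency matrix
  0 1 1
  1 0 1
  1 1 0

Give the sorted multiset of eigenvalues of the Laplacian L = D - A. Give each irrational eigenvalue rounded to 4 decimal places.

[0, 3, 3]

With the vertex order [0, 1, 2], the degrees are [2, 2, 2], giving D = diag(2, 2, 2) and L = D - A. Since every row of L sums to 0, the all-ones vector is in the kernel and 0 is an eigenvalue. The single zero eigenvalue shows the graph is connected. The eigenvalues sum to 6, which equals trace(L) = 2|E|.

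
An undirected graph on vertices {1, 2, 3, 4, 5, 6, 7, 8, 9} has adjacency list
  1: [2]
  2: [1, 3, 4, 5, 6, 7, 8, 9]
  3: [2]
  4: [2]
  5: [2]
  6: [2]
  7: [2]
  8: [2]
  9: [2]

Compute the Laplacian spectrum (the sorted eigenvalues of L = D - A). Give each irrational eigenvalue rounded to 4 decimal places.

Each diagonal entry of L is the vertex degree and each off-diagonal entry is -1 where an edge is present, 0 otherwise; in the order [1, 2, 3, 4, 5, 6, 7, 8, 9] the diagonal is [1, 8, 1, 1, 1, 1, 1, 1, 1]. The multiplicity of 0 as a Laplacian eigenvalue equals the number of connected components. The largest eigenvalue, 9, is at most the vertex count 9.

[0, 1, 1, 1, 1, 1, 1, 1, 9]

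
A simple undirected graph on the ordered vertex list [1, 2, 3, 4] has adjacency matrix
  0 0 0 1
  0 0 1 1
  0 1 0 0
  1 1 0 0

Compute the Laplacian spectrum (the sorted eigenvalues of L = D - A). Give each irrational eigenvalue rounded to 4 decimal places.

Each diagonal entry of L is the vertex degree and each off-diagonal entry is -1 where an edge is present, 0 otherwise; in the order [1, 2, 3, 4] the diagonal is [1, 2, 1, 2]. Since every row of L sums to 0, the all-ones vector is in the kernel and 0 is an eigenvalue. The single zero eigenvalue shows the graph is connected.

[0, 0.5858, 2, 3.4142]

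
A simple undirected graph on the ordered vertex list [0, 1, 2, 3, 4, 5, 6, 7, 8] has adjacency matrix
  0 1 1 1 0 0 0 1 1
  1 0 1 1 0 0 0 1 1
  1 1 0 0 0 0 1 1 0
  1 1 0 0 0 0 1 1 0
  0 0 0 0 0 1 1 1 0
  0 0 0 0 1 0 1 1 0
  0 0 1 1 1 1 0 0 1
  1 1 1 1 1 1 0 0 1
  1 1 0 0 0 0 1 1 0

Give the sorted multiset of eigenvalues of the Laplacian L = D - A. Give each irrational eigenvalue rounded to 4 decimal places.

[0, 1.7783, 4, 4, 4, 4.8176, 6, 7, 8.4040]

Each diagonal entry of L is the vertex degree and each off-diagonal entry is -1 where an edge is present, 0 otherwise; in the order [0, 1, 2, 3, 4, 5, 6, 7, 8] the diagonal is [5, 5, 4, 4, 3, 3, 5, 7, 4]. Diagonalising L (or applying a numerical eigensolver to the 9x9 matrix) gives the spectrum above. The eigenvalues sum to 40, which equals trace(L) = 2|E|. The largest eigenvalue, 8.4040, is at most the vertex count 9.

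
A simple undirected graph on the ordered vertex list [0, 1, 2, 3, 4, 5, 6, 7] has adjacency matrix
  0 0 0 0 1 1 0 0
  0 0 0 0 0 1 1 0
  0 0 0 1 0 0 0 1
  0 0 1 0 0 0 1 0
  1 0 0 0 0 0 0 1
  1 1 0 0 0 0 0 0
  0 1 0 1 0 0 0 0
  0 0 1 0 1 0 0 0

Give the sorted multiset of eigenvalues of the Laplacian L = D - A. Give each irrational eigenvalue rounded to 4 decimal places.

[0, 0.5858, 0.5858, 2, 2, 3.4142, 3.4142, 4]

With the vertex order [0, 1, 2, 3, 4, 5, 6, 7], the degrees are [2, 2, 2, 2, 2, 2, 2, 2], giving D = diag(2, 2, 2, 2, 2, 2, 2, 2) and L = D - A. Diagonalising L (or applying a numerical eigensolver to the 8x8 matrix) gives the spectrum above. The largest eigenvalue, 4, is at most the vertex count 8. By the matrix-tree theorem the graph has (1/8) * product of the nonzero eigenvalues = 8 spanning trees.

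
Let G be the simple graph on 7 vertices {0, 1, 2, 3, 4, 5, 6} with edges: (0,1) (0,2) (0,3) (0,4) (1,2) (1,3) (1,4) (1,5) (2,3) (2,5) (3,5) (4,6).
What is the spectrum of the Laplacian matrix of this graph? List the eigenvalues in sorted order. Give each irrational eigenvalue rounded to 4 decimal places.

[0, 0.7123, 2.7570, 3.9232, 5, 5.5457, 6.0618]

With the vertex order [0, 1, 2, 3, 4, 5, 6], the degrees are [4, 5, 4, 4, 3, 3, 1], giving D = diag(4, 5, 4, 4, 3, 3, 1) and L = D - A. Diagonalising L (or applying a numerical eigensolver to the 7x7 matrix) gives the spectrum above. There is one zero in the spectrum, matching the 1 component.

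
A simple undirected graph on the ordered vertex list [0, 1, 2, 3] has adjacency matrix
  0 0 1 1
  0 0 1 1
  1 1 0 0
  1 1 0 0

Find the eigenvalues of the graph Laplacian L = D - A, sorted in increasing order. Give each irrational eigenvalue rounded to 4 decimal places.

[0, 2, 2, 4]

With the vertex order [0, 1, 2, 3], the degrees are [2, 2, 2, 2], giving D = diag(2, 2, 2, 2) and L = D - A. L is symmetric positive semidefinite, so every eigenvalue is real and nonnegative.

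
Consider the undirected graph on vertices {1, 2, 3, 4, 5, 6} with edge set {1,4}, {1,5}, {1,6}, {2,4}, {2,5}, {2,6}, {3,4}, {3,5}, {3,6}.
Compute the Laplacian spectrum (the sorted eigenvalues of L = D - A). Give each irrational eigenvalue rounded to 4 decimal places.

Reading degrees in the order [1, 2, 3, 4, 5, 6] gives [3, 3, 3, 3, 3, 3]; set D = diag(3, 3, 3, 3, 3, 3) and form L = D - A. Diagonalising L (or applying a numerical eigensolver to the 6x6 matrix) gives the spectrum above.

[0, 3, 3, 3, 3, 6]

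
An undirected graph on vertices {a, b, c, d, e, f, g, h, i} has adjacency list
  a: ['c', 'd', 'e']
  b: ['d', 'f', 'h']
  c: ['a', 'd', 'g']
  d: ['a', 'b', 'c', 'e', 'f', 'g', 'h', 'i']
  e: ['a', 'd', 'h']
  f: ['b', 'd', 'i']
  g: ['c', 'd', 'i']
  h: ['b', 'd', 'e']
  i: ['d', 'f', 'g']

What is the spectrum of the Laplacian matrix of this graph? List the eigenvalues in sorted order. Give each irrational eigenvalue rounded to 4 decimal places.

[0, 1.5858, 1.5858, 3, 3, 4.4142, 4.4142, 5, 9]

With the vertex order [a, b, c, d, e, f, g, h, i], the degrees are [3, 3, 3, 8, 3, 3, 3, 3, 3], giving D = diag(3, 3, 3, 8, 3, 3, 3, 3, 3) and L = D - A. Since every row of L sums to 0, the all-ones vector is in the kernel and 0 is an eigenvalue. The single zero eigenvalue shows the graph is connected. The eigenvalues sum to 32, which equals trace(L) = 2|E|.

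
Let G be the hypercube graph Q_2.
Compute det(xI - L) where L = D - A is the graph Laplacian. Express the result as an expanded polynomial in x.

x^4 - 8x^3 + 20x^2 - 16x

The graph has 4 vertices and degree multiset [2, 2, 2, 2]; D is the diagonal matrix of degrees and L = D - A. Computing det(xI - L) by cofactor expansion (or equivalently via sum-over-permutations) gives x^4 - 8x^3 + 20x^2 - 16x. The constant term is 0 because L is singular (the all-ones vector lies in its kernel). By the matrix-tree theorem the graph has (1/4) * product of the nonzero eigenvalues = 4 spanning trees.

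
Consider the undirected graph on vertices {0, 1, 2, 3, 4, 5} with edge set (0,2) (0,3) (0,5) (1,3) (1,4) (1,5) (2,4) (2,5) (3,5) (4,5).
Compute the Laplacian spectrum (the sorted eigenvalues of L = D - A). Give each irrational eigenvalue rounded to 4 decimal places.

[0, 2.3820, 2.3820, 4.6180, 4.6180, 6]

Each diagonal entry of L is the vertex degree and each off-diagonal entry is -1 where an edge is present, 0 otherwise; in the order [0, 1, 2, 3, 4, 5] the diagonal is [3, 3, 3, 3, 3, 5]. The multiplicity of 0 as a Laplacian eigenvalue equals the number of connected components. The eigenvalues sum to 20, which equals trace(L) = 2|E|. By the matrix-tree theorem the graph has (1/6) * product of the nonzero eigenvalues = 121 spanning trees.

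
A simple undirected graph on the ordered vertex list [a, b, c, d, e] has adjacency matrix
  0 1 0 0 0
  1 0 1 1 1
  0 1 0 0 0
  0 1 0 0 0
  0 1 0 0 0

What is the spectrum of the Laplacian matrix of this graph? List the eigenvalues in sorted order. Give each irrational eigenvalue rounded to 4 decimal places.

With the vertex order [a, b, c, d, e], the degrees are [1, 4, 1, 1, 1], giving D = diag(1, 4, 1, 1, 1) and L = D - A. L is symmetric positive semidefinite, so every eigenvalue is real and nonnegative. The single zero eigenvalue shows the graph is connected. By the matrix-tree theorem the graph has (1/5) * product of the nonzero eigenvalues = 1 spanning tree.

[0, 1, 1, 1, 5]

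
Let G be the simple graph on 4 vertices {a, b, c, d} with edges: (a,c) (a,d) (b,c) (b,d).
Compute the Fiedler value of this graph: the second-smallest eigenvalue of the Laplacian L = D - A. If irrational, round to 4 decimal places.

With the vertex order [a, b, c, d], the degrees are [2, 2, 2, 2], giving D = diag(2, 2, 2, 2) and L = D - A. The sorted Laplacian eigenvalues are [0, 2, 2, 4]; the algebraic connectivity is the second entry, 2. The largest eigenvalue, 4, is at most the vertex count 4.

2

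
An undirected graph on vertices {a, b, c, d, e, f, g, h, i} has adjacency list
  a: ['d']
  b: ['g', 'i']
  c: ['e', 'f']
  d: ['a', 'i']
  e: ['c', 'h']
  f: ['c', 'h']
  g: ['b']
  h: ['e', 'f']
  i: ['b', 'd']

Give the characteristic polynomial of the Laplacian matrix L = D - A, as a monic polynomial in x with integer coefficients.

Reading degrees in the order [a, b, c, d, e, f, g, h, i] gives [1, 2, 2, 2, 2, 2, 1, 2, 2]; set D = diag(1, 2, 2, 2, 2, 2, 1, 2, 2) and form L = D - A. L has integer entries, so p(x) = det(xI - L) has integer coefficients. Expanding the determinant yields x^9 - 16x^8 + 105x^7 - 364x^6 + 713x^5 - 776x^4 + 420x^3 - 80x^2. The constant term is 0 because L is singular (the all-ones vector lies in its kernel). The eigenvalues sum to 16, which equals trace(L) = 2|E|.

x^9 - 16x^8 + 105x^7 - 364x^6 + 713x^5 - 776x^4 + 420x^3 - 80x^2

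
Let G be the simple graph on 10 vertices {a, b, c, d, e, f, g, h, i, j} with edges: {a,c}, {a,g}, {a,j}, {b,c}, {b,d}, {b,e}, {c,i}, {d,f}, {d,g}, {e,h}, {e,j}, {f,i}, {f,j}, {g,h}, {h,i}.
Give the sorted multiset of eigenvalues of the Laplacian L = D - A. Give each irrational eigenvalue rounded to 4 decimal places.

[0, 2, 2, 2, 2, 2, 5, 5, 5, 5]

With the vertex order [a, b, c, d, e, f, g, h, i, j], the degrees are [3, 3, 3, 3, 3, 3, 3, 3, 3, 3], giving D = diag(3, 3, 3, 3, 3, 3, 3, 3, 3, 3) and L = D - A. L is symmetric positive semidefinite, so every eigenvalue is real and nonnegative. The eigenvalues sum to 30, which equals trace(L) = 2|E|.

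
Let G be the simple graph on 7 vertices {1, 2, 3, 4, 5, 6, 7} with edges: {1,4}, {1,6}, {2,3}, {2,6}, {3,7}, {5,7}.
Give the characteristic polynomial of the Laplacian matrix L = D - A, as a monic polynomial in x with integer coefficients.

Reading degrees in the order [1, 2, 3, 4, 5, 6, 7] gives [2, 2, 2, 1, 1, 2, 2]; set D = diag(2, 2, 2, 1, 1, 2, 2) and form L = D - A. Computing det(xI - L) by cofactor expansion (or equivalently via sum-over-permutations) gives x^7 - 12x^6 + 55x^5 - 120x^4 + 126x^3 - 56x^2 + 7x. The constant term is 0 because L is singular (the all-ones vector lies in its kernel). There is one zero in the spectrum, matching the 1 component. By the matrix-tree theorem the graph has (1/7) * product of the nonzero eigenvalues = 1 spanning tree.

x^7 - 12x^6 + 55x^5 - 120x^4 + 126x^3 - 56x^2 + 7x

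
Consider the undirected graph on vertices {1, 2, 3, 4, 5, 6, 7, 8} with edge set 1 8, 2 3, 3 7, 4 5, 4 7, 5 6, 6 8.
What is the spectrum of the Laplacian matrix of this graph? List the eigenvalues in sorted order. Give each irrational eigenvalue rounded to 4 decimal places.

Each diagonal entry of L is the vertex degree and each off-diagonal entry is -1 where an edge is present, 0 otherwise; in the order [1, 2, 3, 4, 5, 6, 7, 8] the diagonal is [1, 1, 2, 2, 2, 2, 2, 2]. Diagonalising L (or applying a numerical eigensolver to the 8x8 matrix) gives the spectrum above. The single zero eigenvalue shows the graph is connected. There is one zero in the spectrum, matching the 1 component.

[0, 0.1522, 0.5858, 1.2346, 2, 2.7654, 3.4142, 3.8478]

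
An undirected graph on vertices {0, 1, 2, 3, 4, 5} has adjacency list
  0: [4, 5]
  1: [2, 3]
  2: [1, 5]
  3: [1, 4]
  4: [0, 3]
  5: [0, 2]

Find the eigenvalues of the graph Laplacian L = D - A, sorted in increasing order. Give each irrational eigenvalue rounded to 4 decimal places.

Each diagonal entry of L is the vertex degree and each off-diagonal entry is -1 where an edge is present, 0 otherwise; in the order [0, 1, 2, 3, 4, 5] the diagonal is [2, 2, 2, 2, 2, 2]. Since every row of L sums to 0, the all-ones vector is in the kernel and 0 is an eigenvalue. By the matrix-tree theorem the graph has (1/6) * product of the nonzero eigenvalues = 6 spanning trees.

[0, 1, 1, 3, 3, 4]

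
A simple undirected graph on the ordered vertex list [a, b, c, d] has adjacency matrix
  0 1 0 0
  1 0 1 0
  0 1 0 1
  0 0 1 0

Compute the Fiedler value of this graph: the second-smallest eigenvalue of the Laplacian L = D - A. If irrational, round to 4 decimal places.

0.5858

Each diagonal entry of L is the vertex degree and each off-diagonal entry is -1 where an edge is present, 0 otherwise; in the order [a, b, c, d] the diagonal is [1, 2, 2, 1]. The sorted Laplacian eigenvalues are [0, 0.5858, 2, 3.4142]; the algebraic connectivity is the second entry, 0.5858. By the matrix-tree theorem the graph has (1/4) * product of the nonzero eigenvalues = 1 spanning tree.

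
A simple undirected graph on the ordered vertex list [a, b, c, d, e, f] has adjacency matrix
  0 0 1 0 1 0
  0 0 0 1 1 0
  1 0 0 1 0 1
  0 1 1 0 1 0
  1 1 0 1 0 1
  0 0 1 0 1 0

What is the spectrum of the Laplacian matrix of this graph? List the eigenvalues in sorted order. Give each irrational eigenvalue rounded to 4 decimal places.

Reading degrees in the order [a, b, c, d, e, f] gives [2, 2, 3, 3, 4, 2]; set D = diag(2, 2, 3, 3, 4, 2) and form L = D - A. L is symmetric positive semidefinite, so every eigenvalue is real and nonnegative. The single zero eigenvalue shows the graph is connected. The eigenvalues sum to 16, which equals trace(L) = 2|E|.

[0, 1.4384, 2, 3, 4, 5.5616]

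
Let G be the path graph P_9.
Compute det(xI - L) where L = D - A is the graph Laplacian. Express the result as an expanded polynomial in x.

x^9 - 16x^8 + 105x^7 - 364x^6 + 715x^5 - 792x^4 + 462x^3 - 120x^2 + 9x

The graph has 9 vertices and degree multiset [2, 2, 2, 2, 2, 2, 2, 1, 1]; D is the diagonal matrix of degrees and L = D - A. L has integer entries, so p(x) = det(xI - L) has integer coefficients. Expanding the determinant yields x^9 - 16x^8 + 105x^7 - 364x^6 + 715x^5 - 792x^4 + 462x^3 - 120x^2 + 9x. The constant term is 0 because L is singular (the all-ones vector lies in its kernel). By the matrix-tree theorem the graph has (1/9) * product of the nonzero eigenvalues = 1 spanning tree. The eigenvalues sum to 16, which equals trace(L) = 2|E|.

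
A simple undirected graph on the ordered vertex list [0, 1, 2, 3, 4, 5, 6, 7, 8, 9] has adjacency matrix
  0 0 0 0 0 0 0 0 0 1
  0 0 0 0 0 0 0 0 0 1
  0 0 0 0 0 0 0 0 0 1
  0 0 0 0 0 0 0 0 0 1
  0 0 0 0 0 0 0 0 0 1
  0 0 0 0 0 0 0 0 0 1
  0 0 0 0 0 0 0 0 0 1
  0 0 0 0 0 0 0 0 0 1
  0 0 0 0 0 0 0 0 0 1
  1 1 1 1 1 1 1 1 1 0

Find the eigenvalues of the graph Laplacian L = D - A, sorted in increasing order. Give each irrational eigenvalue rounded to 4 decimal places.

[0, 1, 1, 1, 1, 1, 1, 1, 1, 10]

Reading degrees in the order [0, 1, 2, 3, 4, 5, 6, 7, 8, 9] gives [1, 1, 1, 1, 1, 1, 1, 1, 1, 9]; set D = diag(1, 1, 1, 1, 1, 1, 1, 1, 1, 9) and form L = D - A. Diagonalising L (or applying a numerical eigensolver to the 10x10 matrix) gives the spectrum above. The largest eigenvalue, 10, is at most the vertex count 10.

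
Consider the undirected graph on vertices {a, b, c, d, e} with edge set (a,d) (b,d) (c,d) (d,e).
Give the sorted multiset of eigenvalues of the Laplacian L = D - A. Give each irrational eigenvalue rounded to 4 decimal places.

[0, 1, 1, 1, 5]

Each diagonal entry of L is the vertex degree and each off-diagonal entry is -1 where an edge is present, 0 otherwise; in the order [a, b, c, d, e] the diagonal is [1, 1, 1, 4, 1]. Diagonalising L (or applying a numerical eigensolver to the 5x5 matrix) gives the spectrum above. The single zero eigenvalue shows the graph is connected. By the matrix-tree theorem the graph has (1/5) * product of the nonzero eigenvalues = 1 spanning tree. The eigenvalues sum to 8, which equals trace(L) = 2|E|.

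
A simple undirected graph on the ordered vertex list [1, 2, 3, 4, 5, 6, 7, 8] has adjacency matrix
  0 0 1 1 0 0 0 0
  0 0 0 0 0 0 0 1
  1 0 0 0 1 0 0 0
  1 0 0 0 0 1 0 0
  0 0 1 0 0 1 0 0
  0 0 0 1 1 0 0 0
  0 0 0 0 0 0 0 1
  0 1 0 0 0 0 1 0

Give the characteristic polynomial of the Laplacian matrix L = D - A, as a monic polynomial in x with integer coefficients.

x^8 - 14x^7 + 78x^6 - 220x^5 + 330x^4 - 250x^3 + 75x^2

Reading degrees in the order [1, 2, 3, 4, 5, 6, 7, 8] gives [2, 1, 2, 2, 2, 2, 1, 2]; set D = diag(2, 1, 2, 2, 2, 2, 1, 2) and form L = D - A. L has integer entries, so p(x) = det(xI - L) has integer coefficients. Expanding the determinant yields x^8 - 14x^7 + 78x^6 - 220x^5 + 330x^4 - 250x^3 + 75x^2. Since p(0) = det(-L) = 0, x divides p(x). The eigenvalues sum to 14, which equals trace(L) = 2|E|. There are 2 zeros in the spectrum, matching the 2 components.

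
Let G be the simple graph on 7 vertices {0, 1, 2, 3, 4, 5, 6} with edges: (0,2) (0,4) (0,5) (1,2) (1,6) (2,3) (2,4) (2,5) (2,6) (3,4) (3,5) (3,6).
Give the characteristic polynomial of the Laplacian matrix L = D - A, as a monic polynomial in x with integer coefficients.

x^7 - 24x^6 + 230x^5 - 1124x^4 + 2945x^3 - 3900x^2 + 2016x

With the vertex order [0, 1, 2, 3, 4, 5, 6], the degrees are [3, 2, 6, 4, 3, 3, 3], giving D = diag(3, 2, 6, 4, 3, 3, 3) and L = D - A. L has integer entries, so p(x) = det(xI - L) has integer coefficients. Expanding the determinant yields x^7 - 24x^6 + 230x^5 - 1124x^4 + 2945x^3 - 3900x^2 + 2016x. Since p(0) = det(-L) = 0, x divides p(x).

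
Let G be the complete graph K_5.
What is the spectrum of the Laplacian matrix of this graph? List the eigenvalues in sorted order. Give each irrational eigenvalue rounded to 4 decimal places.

The graph has 5 vertices and degree multiset [4, 4, 4, 4, 4]; D is the diagonal matrix of degrees and L = D - A. L is symmetric positive semidefinite, so every eigenvalue is real and nonnegative. The single zero eigenvalue shows the graph is connected. The largest eigenvalue, 5, is at most the vertex count 5.

[0, 5, 5, 5, 5]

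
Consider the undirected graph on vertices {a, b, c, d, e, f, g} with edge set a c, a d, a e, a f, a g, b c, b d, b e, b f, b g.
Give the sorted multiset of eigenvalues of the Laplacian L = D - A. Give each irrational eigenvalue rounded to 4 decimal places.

Each diagonal entry of L is the vertex degree and each off-diagonal entry is -1 where an edge is present, 0 otherwise; in the order [a, b, c, d, e, f, g] the diagonal is [5, 5, 2, 2, 2, 2, 2]. Since every row of L sums to 0, the all-ones vector is in the kernel and 0 is an eigenvalue. The single zero eigenvalue shows the graph is connected. There is one zero in the spectrum, matching the 1 component.

[0, 2, 2, 2, 2, 5, 7]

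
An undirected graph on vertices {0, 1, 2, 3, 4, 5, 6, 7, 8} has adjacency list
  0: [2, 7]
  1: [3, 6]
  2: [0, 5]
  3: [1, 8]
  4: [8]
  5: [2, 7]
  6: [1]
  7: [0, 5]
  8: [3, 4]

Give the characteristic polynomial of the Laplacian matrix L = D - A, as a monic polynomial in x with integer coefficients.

Reading degrees in the order [0, 1, 2, 3, 4, 5, 6, 7, 8] gives [2, 2, 2, 2, 1, 2, 1, 2, 2]; set D = diag(2, 2, 2, 2, 1, 2, 1, 2, 2) and form L = D - A. Computing det(xI - L) by cofactor expansion (or equivalently via sum-over-permutations) gives x^9 - 16x^8 + 105x^7 - 364x^6 + 713x^5 - 776x^4 + 420x^3 - 80x^2. The constant term is 0 because L is singular (the all-ones vector lies in its kernel). The eigenvalues sum to 16, which equals trace(L) = 2|E|.

x^9 - 16x^8 + 105x^7 - 364x^6 + 713x^5 - 776x^4 + 420x^3 - 80x^2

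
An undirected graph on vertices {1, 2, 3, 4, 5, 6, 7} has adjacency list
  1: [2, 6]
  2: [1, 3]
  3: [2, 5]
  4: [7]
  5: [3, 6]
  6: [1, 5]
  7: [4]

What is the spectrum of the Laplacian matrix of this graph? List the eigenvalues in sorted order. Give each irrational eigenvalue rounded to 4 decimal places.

Reading degrees in the order [1, 2, 3, 4, 5, 6, 7] gives [2, 2, 2, 1, 2, 2, 1]; set D = diag(2, 2, 2, 1, 2, 2, 1) and form L = D - A. Diagonalising L (or applying a numerical eigensolver to the 7x7 matrix) gives the spectrum above. The 2 zero eigenvalues correspond to the 2 connected components.

[0, 0, 1.3820, 1.3820, 2, 3.6180, 3.6180]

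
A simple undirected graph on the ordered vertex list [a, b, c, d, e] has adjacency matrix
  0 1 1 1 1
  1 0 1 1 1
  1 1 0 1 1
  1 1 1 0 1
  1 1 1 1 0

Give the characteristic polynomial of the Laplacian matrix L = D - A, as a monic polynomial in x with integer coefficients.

x^5 - 20x^4 + 150x^3 - 500x^2 + 625x

Each diagonal entry of L is the vertex degree and each off-diagonal entry is -1 where an edge is present, 0 otherwise; in the order [a, b, c, d, e] the diagonal is [4, 4, 4, 4, 4]. Computing det(xI - L) by cofactor expansion (or equivalently via sum-over-permutations) gives x^5 - 20x^4 + 150x^3 - 500x^2 + 625x. Since p(0) = det(-L) = 0, x divides p(x). The largest eigenvalue, 5, is at most the vertex count 5.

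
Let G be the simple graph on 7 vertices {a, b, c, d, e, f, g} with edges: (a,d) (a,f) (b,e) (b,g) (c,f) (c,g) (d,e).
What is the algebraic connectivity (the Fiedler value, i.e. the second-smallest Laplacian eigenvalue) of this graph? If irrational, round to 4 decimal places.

0.7530

Each diagonal entry of L is the vertex degree and each off-diagonal entry is -1 where an edge is present, 0 otherwise; in the order [a, b, c, d, e, f, g] the diagonal is [2, 2, 2, 2, 2, 2, 2]. Computing the eigenvalues of L and sorting gives [0, 0.7530, 0.7530, 2.4450, 2.4450, 3.8019, 3.8019]. The Fiedler value lambda_2 = 0.7530 is strictly positive, so the graph is connected. By the matrix-tree theorem the graph has (1/7) * product of the nonzero eigenvalues = 7 spanning trees.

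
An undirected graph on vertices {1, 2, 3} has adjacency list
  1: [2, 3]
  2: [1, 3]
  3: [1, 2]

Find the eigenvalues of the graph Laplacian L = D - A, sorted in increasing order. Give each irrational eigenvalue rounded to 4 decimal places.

[0, 3, 3]

Reading degrees in the order [1, 2, 3] gives [2, 2, 2]; set D = diag(2, 2, 2) and form L = D - A. The multiplicity of 0 as a Laplacian eigenvalue equals the number of connected components. By the matrix-tree theorem the graph has (1/3) * product of the nonzero eigenvalues = 3 spanning trees. The largest eigenvalue, 3, is at most the vertex count 3.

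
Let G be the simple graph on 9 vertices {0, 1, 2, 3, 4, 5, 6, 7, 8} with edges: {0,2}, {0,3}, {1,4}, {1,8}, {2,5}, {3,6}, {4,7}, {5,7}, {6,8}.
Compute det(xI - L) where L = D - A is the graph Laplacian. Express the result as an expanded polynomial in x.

With the vertex order [0, 1, 2, 3, 4, 5, 6, 7, 8], the degrees are [2, 2, 2, 2, 2, 2, 2, 2, 2], giving D = diag(2, 2, 2, 2, 2, 2, 2, 2, 2) and L = D - A. Computing det(xI - L) by cofactor expansion (or equivalently via sum-over-permutations) gives x^9 - 18x^8 + 135x^7 - 546x^6 + 1287x^5 - 1782x^4 + 1386x^3 - 540x^2 + 81x. The constant term is 0 because L is singular (the all-ones vector lies in its kernel).

x^9 - 18x^8 + 135x^7 - 546x^6 + 1287x^5 - 1782x^4 + 1386x^3 - 540x^2 + 81x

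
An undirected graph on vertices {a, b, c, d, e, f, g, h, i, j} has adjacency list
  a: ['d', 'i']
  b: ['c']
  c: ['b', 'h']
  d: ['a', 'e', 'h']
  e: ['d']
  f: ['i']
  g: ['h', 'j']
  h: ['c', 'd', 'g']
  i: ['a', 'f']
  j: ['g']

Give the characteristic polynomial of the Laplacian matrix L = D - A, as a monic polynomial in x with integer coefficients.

With the vertex order [a, b, c, d, e, f, g, h, i, j], the degrees are [2, 1, 2, 3, 1, 1, 2, 3, 2, 1], giving D = diag(2, 1, 2, 3, 1, 1, 2, 3, 2, 1) and L = D - A. L has integer entries, so p(x) = det(xI - L) has integer coefficients. Expanding the determinant yields x^10 - 18x^9 + 134x^8 - 536x^7 + 1252x^6 - 1738x^5 + 1399x^4 - 612x^3 + 130x^2 - 10x. The coefficient of x^9 equals -trace(L) = -18, matching the sum of degrees. By the matrix-tree theorem the graph has (1/10) * product of the nonzero eigenvalues = 1 spanning tree.

x^10 - 18x^9 + 134x^8 - 536x^7 + 1252x^6 - 1738x^5 + 1399x^4 - 612x^3 + 130x^2 - 10x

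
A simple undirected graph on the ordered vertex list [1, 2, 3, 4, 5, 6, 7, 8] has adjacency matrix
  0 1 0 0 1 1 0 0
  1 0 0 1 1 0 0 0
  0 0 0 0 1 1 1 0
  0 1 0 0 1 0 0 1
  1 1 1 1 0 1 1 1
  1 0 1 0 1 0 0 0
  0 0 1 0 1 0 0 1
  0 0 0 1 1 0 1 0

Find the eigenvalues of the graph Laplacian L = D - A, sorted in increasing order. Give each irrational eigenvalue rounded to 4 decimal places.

[0, 1.7530, 1.7530, 3.4450, 3.4450, 4.8019, 4.8019, 8]

Each diagonal entry of L is the vertex degree and each off-diagonal entry is -1 where an edge is present, 0 otherwise; in the order [1, 2, 3, 4, 5, 6, 7, 8] the diagonal is [3, 3, 3, 3, 7, 3, 3, 3]. L is symmetric positive semidefinite, so every eigenvalue is real and nonnegative. The single zero eigenvalue shows the graph is connected. There is one zero in the spectrum, matching the 1 component.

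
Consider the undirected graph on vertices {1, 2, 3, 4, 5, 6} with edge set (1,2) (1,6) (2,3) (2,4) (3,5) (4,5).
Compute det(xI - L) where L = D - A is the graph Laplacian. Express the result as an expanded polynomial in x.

x^6 - 12x^5 + 53x^4 - 106x^3 + 92x^2 - 24x

Reading degrees in the order [1, 2, 3, 4, 5, 6] gives [2, 3, 2, 2, 2, 1]; set D = diag(2, 3, 2, 2, 2, 1) and form L = D - A. L has integer entries, so p(x) = det(xI - L) has integer coefficients. Expanding the determinant yields x^6 - 12x^5 + 53x^4 - 106x^3 + 92x^2 - 24x. The coefficient of x^5 equals -trace(L) = -12, matching the sum of degrees. By the matrix-tree theorem the graph has (1/6) * product of the nonzero eigenvalues = 4 spanning trees.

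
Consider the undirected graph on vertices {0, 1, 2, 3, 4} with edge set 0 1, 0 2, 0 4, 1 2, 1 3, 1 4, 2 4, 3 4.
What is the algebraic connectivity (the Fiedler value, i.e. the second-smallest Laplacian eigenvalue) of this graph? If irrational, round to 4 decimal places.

With the vertex order [0, 1, 2, 3, 4], the degrees are [3, 4, 3, 2, 4], giving D = diag(3, 4, 3, 2, 4) and L = D - A. The smallest Laplacian eigenvalue is always 0. The next one, lambda_2 = 2, measures how hard the graph is to disconnect: larger values mean better connectivity. By the matrix-tree theorem the graph has (1/5) * product of the nonzero eigenvalues = 40 spanning trees. There is one zero in the spectrum, matching the 1 component.

2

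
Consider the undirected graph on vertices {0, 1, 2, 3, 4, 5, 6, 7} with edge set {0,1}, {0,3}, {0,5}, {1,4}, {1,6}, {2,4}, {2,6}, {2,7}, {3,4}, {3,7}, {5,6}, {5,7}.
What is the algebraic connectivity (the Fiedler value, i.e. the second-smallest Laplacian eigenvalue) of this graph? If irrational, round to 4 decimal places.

Reading degrees in the order [0, 1, 2, 3, 4, 5, 6, 7] gives [3, 3, 3, 3, 3, 3, 3, 3]; set D = diag(3, 3, 3, 3, 3, 3, 3, 3) and form L = D - A. Computing the eigenvalues of L and sorting gives [0, 2, 2, 2, 4, 4, 4, 6]. The Fiedler value lambda_2 = 2 is strictly positive, so the graph is connected. There is one zero in the spectrum, matching the 1 component.

2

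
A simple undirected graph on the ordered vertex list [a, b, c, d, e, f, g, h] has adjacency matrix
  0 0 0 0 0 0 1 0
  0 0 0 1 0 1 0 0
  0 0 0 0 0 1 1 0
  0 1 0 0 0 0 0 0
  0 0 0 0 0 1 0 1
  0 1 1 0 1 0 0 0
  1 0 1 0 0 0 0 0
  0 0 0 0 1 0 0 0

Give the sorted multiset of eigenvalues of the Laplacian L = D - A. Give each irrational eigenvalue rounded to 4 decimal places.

[0, 0.2434, 0.3820, 1.1798, 2, 2.6180, 3.1386, 4.4383]

With the vertex order [a, b, c, d, e, f, g, h], the degrees are [1, 2, 2, 1, 2, 3, 2, 1], giving D = diag(1, 2, 2, 1, 2, 3, 2, 1) and L = D - A. Since every row of L sums to 0, the all-ones vector is in the kernel and 0 is an eigenvalue. The single zero eigenvalue shows the graph is connected. The largest eigenvalue, 4.4383, is at most the vertex count 8. By the matrix-tree theorem the graph has (1/8) * product of the nonzero eigenvalues = 1 spanning tree.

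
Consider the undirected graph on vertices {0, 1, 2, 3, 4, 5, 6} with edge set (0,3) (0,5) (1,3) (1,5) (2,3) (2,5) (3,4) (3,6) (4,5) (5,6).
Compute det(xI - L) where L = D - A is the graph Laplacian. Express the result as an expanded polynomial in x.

Reading degrees in the order [0, 1, 2, 3, 4, 5, 6] gives [2, 2, 2, 5, 2, 5, 2]; set D = diag(2, 2, 2, 5, 2, 5, 2) and form L = D - A. L has integer entries, so p(x) = det(xI - L) has integer coefficients. Expanding the determinant yields x^7 - 20x^6 + 155x^5 - 600x^4 + 1240x^3 - 1312x^2 + 560x. The coefficient of x^6 equals -trace(L) = -20, matching the sum of degrees. There is one zero in the spectrum, matching the 1 component.

x^7 - 20x^6 + 155x^5 - 600x^4 + 1240x^3 - 1312x^2 + 560x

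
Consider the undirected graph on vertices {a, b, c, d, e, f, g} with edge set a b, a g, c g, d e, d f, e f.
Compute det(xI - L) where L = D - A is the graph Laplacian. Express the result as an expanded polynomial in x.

Each diagonal entry of L is the vertex degree and each off-diagonal entry is -1 where an edge is present, 0 otherwise; in the order [a, b, c, d, e, f, g] the diagonal is [2, 1, 1, 2, 2, 2, 2]. L has integer entries, so p(x) = det(xI - L) has integer coefficients. Expanding the determinant yields x^7 - 12x^6 + 55x^5 - 118x^4 + 114x^3 - 36x^2. The constant term is 0 because L is singular (the all-ones vector lies in its kernel). There are 2 zeros in the spectrum, matching the 2 components. The largest eigenvalue, 3.4142, is at most the vertex count 7.

x^7 - 12x^6 + 55x^5 - 118x^4 + 114x^3 - 36x^2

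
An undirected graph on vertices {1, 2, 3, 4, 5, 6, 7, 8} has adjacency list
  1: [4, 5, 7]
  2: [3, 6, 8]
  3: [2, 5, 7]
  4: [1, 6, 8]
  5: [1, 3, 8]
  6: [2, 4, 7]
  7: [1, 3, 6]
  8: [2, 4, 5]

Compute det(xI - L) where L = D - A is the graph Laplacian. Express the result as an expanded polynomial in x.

x^8 - 24x^7 + 240x^6 - 1296x^5 + 4080x^4 - 7488x^3 + 7424x^2 - 3072x

Reading degrees in the order [1, 2, 3, 4, 5, 6, 7, 8] gives [3, 3, 3, 3, 3, 3, 3, 3]; set D = diag(3, 3, 3, 3, 3, 3, 3, 3) and form L = D - A. L has integer entries, so p(x) = det(xI - L) has integer coefficients. Expanding the determinant yields x^8 - 24x^7 + 240x^6 - 1296x^5 + 4080x^4 - 7488x^3 + 7424x^2 - 3072x. The constant term is 0 because L is singular (the all-ones vector lies in its kernel).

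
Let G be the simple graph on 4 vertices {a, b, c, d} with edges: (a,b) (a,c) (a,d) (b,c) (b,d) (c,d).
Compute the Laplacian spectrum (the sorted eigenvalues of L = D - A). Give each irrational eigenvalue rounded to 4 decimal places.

[0, 4, 4, 4]

With the vertex order [a, b, c, d], the degrees are [3, 3, 3, 3], giving D = diag(3, 3, 3, 3) and L = D - A. Since every row of L sums to 0, the all-ones vector is in the kernel and 0 is an eigenvalue. The single zero eigenvalue shows the graph is connected.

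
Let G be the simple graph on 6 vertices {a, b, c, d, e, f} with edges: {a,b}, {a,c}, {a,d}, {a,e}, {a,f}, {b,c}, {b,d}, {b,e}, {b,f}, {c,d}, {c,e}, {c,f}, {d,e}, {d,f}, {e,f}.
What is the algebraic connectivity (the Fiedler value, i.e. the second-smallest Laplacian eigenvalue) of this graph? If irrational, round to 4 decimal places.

6

Each diagonal entry of L is the vertex degree and each off-diagonal entry is -1 where an edge is present, 0 otherwise; in the order [a, b, c, d, e, f] the diagonal is [5, 5, 5, 5, 5, 5]. The sorted Laplacian eigenvalues are [0, 6, 6, 6, 6, 6]; the algebraic connectivity is the second entry, 6.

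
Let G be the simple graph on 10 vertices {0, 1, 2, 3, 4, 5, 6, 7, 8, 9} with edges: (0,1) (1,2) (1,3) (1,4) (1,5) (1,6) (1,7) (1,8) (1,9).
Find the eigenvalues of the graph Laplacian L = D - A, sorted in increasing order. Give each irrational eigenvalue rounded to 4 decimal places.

Reading degrees in the order [0, 1, 2, 3, 4, 5, 6, 7, 8, 9] gives [1, 9, 1, 1, 1, 1, 1, 1, 1, 1]; set D = diag(1, 9, 1, 1, 1, 1, 1, 1, 1, 1) and form L = D - A. Diagonalising L (or applying a numerical eigensolver to the 10x10 matrix) gives the spectrum above. The single zero eigenvalue shows the graph is connected. There is one zero in the spectrum, matching the 1 component.

[0, 1, 1, 1, 1, 1, 1, 1, 1, 10]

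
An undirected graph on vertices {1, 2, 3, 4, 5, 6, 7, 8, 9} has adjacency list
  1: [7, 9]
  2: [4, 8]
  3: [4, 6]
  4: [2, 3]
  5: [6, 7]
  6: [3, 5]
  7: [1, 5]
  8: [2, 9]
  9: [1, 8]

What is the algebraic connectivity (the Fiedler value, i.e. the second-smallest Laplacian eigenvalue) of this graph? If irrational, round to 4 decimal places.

Each diagonal entry of L is the vertex degree and each off-diagonal entry is -1 where an edge is present, 0 otherwise; in the order [1, 2, 3, 4, 5, 6, 7, 8, 9] the diagonal is [2, 2, 2, 2, 2, 2, 2, 2, 2]. The smallest Laplacian eigenvalue is always 0. The next one, lambda_2 = 0.4679, measures how hard the graph is to disconnect: larger values mean better connectivity. The largest eigenvalue, 3.8794, is at most the vertex count 9.

0.4679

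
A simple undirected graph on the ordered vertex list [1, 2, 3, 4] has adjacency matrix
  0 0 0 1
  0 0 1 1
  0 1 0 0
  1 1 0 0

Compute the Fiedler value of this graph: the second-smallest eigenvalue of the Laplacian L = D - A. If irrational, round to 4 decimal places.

0.5858

Each diagonal entry of L is the vertex degree and each off-diagonal entry is -1 where an edge is present, 0 otherwise; in the order [1, 2, 3, 4] the diagonal is [1, 2, 1, 2]. The sorted Laplacian eigenvalues are [0, 0.5858, 2, 3.4142]; the algebraic connectivity is the second entry, 0.5858. The eigenvalues sum to 6, which equals trace(L) = 2|E|. The largest eigenvalue, 3.4142, is at most the vertex count 4.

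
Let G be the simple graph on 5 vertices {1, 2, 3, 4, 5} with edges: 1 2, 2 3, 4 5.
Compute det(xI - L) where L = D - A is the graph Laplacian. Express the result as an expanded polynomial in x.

x^5 - 6x^4 + 11x^3 - 6x^2

Reading degrees in the order [1, 2, 3, 4, 5] gives [1, 2, 1, 1, 1]; set D = diag(1, 2, 1, 1, 1) and form L = D - A. Computing det(xI - L) by cofactor expansion (or equivalently via sum-over-permutations) gives x^5 - 6x^4 + 11x^3 - 6x^2. Since p(0) = det(-L) = 0, x divides p(x).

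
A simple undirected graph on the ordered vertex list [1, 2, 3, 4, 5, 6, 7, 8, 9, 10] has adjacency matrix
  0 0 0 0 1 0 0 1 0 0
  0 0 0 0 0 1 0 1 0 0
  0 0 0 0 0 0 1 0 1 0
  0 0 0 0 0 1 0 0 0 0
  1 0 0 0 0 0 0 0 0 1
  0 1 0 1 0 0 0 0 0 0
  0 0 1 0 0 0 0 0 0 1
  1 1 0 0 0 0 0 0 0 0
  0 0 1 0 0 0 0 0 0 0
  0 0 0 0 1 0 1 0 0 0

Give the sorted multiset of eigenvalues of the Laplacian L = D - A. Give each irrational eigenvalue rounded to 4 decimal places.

Reading degrees in the order [1, 2, 3, 4, 5, 6, 7, 8, 9, 10] gives [2, 2, 2, 1, 2, 2, 2, 2, 1, 2]; set D = diag(2, 2, 2, 1, 2, 2, 2, 2, 1, 2) and form L = D - A. Since every row of L sums to 0, the all-ones vector is in the kernel and 0 is an eigenvalue. The eigenvalues sum to 18, which equals trace(L) = 2|E|.

[0, 0.0979, 0.3820, 0.8244, 1.3820, 2, 2.6180, 3.1756, 3.6180, 3.9021]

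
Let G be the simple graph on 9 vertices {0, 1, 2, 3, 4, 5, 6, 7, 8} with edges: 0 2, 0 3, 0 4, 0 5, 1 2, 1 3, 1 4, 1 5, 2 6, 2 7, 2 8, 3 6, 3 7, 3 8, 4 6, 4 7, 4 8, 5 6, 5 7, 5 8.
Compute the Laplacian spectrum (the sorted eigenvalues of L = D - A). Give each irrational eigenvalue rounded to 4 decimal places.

With the vertex order [0, 1, 2, 3, 4, 5, 6, 7, 8], the degrees are [4, 4, 5, 5, 5, 5, 4, 4, 4], giving D = diag(4, 4, 5, 5, 5, 5, 4, 4, 4) and L = D - A. Diagonalising L (or applying a numerical eigensolver to the 9x9 matrix) gives the spectrum above. There is one zero in the spectrum, matching the 1 component. The eigenvalues sum to 40, which equals trace(L) = 2|E|.

[0, 4, 4, 4, 4, 5, 5, 5, 9]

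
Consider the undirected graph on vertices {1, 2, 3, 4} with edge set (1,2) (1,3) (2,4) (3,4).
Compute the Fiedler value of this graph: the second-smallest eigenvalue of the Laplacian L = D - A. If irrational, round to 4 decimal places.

2

With the vertex order [1, 2, 3, 4], the degrees are [2, 2, 2, 2], giving D = diag(2, 2, 2, 2) and L = D - A. The smallest Laplacian eigenvalue is always 0. The next one, lambda_2 = 2, measures how hard the graph is to disconnect: larger values mean better connectivity. There is one zero in the spectrum, matching the 1 component.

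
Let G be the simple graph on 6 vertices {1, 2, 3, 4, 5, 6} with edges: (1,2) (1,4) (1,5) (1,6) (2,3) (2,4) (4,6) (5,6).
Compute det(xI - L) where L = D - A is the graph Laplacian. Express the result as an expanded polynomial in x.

x^6 - 16x^5 + 96x^4 - 264x^3 + 320x^2 - 126x

With the vertex order [1, 2, 3, 4, 5, 6], the degrees are [4, 3, 1, 3, 2, 3], giving D = diag(4, 3, 1, 3, 2, 3) and L = D - A. L has integer entries, so p(x) = det(xI - L) has integer coefficients. Expanding the determinant yields x^6 - 16x^5 + 96x^4 - 264x^3 + 320x^2 - 126x. The coefficient of x^5 equals -trace(L) = -16, matching the sum of degrees.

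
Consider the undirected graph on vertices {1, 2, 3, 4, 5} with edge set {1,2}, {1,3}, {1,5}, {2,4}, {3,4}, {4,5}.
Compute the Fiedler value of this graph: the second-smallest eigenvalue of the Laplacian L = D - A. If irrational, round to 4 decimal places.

Each diagonal entry of L is the vertex degree and each off-diagonal entry is -1 where an edge is present, 0 otherwise; in the order [1, 2, 3, 4, 5] the diagonal is [3, 2, 2, 3, 2]. Computing the eigenvalues of L and sorting gives [0, 2, 2, 3, 5]. The Fiedler value lambda_2 = 2 is strictly positive, so the graph is connected.

2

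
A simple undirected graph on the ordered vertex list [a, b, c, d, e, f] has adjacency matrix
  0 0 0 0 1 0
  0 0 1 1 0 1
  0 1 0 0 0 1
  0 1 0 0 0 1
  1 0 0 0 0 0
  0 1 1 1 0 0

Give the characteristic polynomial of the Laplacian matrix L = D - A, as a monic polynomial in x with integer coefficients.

Reading degrees in the order [a, b, c, d, e, f] gives [1, 3, 2, 2, 1, 3]; set D = diag(1, 3, 2, 2, 1, 3) and form L = D - A. The eigenvalues of L are [0, 0, 2, 2, 4, 4]; the characteristic polynomial is the product of (x - lambda_i), which multiplies out to x^6 - 12x^5 + 52x^4 - 96x^3 + 64x^2. The coefficient of x^5 equals -trace(L) = -12, matching the sum of degrees. The eigenvalues sum to 12, which equals trace(L) = 2|E|.

x^6 - 12x^5 + 52x^4 - 96x^3 + 64x^2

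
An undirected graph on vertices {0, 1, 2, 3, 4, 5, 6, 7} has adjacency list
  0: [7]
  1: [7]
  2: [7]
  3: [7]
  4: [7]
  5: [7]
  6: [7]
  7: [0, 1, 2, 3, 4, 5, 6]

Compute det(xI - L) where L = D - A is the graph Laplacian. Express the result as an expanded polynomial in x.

x^8 - 14x^7 + 63x^6 - 140x^5 + 175x^4 - 126x^3 + 49x^2 - 8x

Each diagonal entry of L is the vertex degree and each off-diagonal entry is -1 where an edge is present, 0 otherwise; in the order [0, 1, 2, 3, 4, 5, 6, 7] the diagonal is [1, 1, 1, 1, 1, 1, 1, 7]. The eigenvalues of L are [0, 1, 1, 1, 1, 1, 1, 8]; the characteristic polynomial is the product of (x - lambda_i), which multiplies out to x^8 - 14x^7 + 63x^6 - 140x^5 + 175x^4 - 126x^3 + 49x^2 - 8x. The coefficient of x^7 equals -trace(L) = -14, matching the sum of degrees. There is one zero in the spectrum, matching the 1 component.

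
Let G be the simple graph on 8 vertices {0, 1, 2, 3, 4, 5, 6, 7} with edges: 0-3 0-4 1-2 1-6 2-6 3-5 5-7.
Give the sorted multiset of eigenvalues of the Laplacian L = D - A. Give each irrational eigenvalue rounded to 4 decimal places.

[0, 0, 0.3820, 1.3820, 2.6180, 3, 3, 3.6180]

Reading degrees in the order [0, 1, 2, 3, 4, 5, 6, 7] gives [2, 2, 2, 2, 1, 2, 2, 1]; set D = diag(2, 2, 2, 2, 1, 2, 2, 1) and form L = D - A. Diagonalising L (or applying a numerical eigensolver to the 8x8 matrix) gives the spectrum above. The 2 zero eigenvalues correspond to the 2 connected components.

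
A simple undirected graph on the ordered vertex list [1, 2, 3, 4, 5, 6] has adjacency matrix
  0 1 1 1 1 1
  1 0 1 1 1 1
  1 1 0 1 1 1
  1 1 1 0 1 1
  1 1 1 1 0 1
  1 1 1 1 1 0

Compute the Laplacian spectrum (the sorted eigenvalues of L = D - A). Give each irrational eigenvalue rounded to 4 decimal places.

Reading degrees in the order [1, 2, 3, 4, 5, 6] gives [5, 5, 5, 5, 5, 5]; set D = diag(5, 5, 5, 5, 5, 5) and form L = D - A. L is symmetric positive semidefinite, so every eigenvalue is real and nonnegative. The eigenvalues sum to 30, which equals trace(L) = 2|E|. The largest eigenvalue, 6, is at most the vertex count 6.

[0, 6, 6, 6, 6, 6]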